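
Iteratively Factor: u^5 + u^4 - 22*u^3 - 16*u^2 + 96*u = (u - 2)*(u^4 + 3*u^3 - 16*u^2 - 48*u) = u*(u - 2)*(u^3 + 3*u^2 - 16*u - 48) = u*(u - 2)*(u + 3)*(u^2 - 16) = u*(u - 2)*(u + 3)*(u + 4)*(u - 4)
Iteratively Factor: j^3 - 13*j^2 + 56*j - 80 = (j - 4)*(j^2 - 9*j + 20) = (j - 5)*(j - 4)*(j - 4)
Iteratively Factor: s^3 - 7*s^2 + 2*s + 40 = (s - 5)*(s^2 - 2*s - 8) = (s - 5)*(s - 4)*(s + 2)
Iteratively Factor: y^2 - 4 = (y - 2)*(y + 2)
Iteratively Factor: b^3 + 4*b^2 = (b)*(b^2 + 4*b) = b*(b + 4)*(b)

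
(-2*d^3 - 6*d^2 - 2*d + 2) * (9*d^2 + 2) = -18*d^5 - 54*d^4 - 22*d^3 + 6*d^2 - 4*d + 4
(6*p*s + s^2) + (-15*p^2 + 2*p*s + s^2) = -15*p^2 + 8*p*s + 2*s^2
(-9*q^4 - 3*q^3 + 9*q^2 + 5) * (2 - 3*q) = 27*q^5 - 9*q^4 - 33*q^3 + 18*q^2 - 15*q + 10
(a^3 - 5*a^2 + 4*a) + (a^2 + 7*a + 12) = a^3 - 4*a^2 + 11*a + 12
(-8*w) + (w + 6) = 6 - 7*w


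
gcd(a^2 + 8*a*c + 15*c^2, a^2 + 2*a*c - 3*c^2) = a + 3*c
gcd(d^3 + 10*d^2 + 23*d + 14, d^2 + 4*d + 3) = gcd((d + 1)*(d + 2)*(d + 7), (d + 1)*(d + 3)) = d + 1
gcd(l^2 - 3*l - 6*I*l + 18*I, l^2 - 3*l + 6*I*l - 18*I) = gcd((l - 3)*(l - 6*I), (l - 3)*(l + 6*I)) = l - 3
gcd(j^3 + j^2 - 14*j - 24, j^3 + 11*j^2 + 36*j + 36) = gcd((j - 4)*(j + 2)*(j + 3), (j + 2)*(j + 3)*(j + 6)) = j^2 + 5*j + 6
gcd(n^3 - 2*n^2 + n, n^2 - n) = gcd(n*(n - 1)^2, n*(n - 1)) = n^2 - n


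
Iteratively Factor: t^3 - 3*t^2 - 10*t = (t + 2)*(t^2 - 5*t) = t*(t + 2)*(t - 5)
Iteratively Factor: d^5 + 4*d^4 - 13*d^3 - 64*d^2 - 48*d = (d + 4)*(d^4 - 13*d^2 - 12*d) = (d - 4)*(d + 4)*(d^3 + 4*d^2 + 3*d) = (d - 4)*(d + 1)*(d + 4)*(d^2 + 3*d) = (d - 4)*(d + 1)*(d + 3)*(d + 4)*(d)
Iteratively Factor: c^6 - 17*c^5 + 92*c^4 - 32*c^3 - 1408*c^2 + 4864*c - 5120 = (c - 4)*(c^5 - 13*c^4 + 40*c^3 + 128*c^2 - 896*c + 1280) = (c - 4)^2*(c^4 - 9*c^3 + 4*c^2 + 144*c - 320) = (c - 5)*(c - 4)^2*(c^3 - 4*c^2 - 16*c + 64) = (c - 5)*(c - 4)^2*(c + 4)*(c^2 - 8*c + 16) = (c - 5)*(c - 4)^3*(c + 4)*(c - 4)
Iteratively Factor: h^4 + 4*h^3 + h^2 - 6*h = (h + 3)*(h^3 + h^2 - 2*h) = (h - 1)*(h + 3)*(h^2 + 2*h) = (h - 1)*(h + 2)*(h + 3)*(h)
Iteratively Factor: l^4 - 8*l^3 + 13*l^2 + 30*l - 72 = (l - 3)*(l^3 - 5*l^2 - 2*l + 24) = (l - 3)^2*(l^2 - 2*l - 8) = (l - 3)^2*(l + 2)*(l - 4)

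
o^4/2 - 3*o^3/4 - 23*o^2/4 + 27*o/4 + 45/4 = (o/2 + 1/2)*(o - 3)*(o - 5/2)*(o + 3)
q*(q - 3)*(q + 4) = q^3 + q^2 - 12*q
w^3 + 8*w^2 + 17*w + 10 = (w + 1)*(w + 2)*(w + 5)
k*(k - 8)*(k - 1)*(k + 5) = k^4 - 4*k^3 - 37*k^2 + 40*k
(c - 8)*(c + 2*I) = c^2 - 8*c + 2*I*c - 16*I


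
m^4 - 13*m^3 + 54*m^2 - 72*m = m*(m - 6)*(m - 4)*(m - 3)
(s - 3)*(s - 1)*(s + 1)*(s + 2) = s^4 - s^3 - 7*s^2 + s + 6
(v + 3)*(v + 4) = v^2 + 7*v + 12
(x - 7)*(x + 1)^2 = x^3 - 5*x^2 - 13*x - 7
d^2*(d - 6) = d^3 - 6*d^2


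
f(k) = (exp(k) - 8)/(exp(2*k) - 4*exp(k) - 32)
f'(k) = (exp(k) - 8)*(-2*exp(2*k) + 4*exp(k))/(exp(2*k) - 4*exp(k) - 32)^2 + exp(k)/(exp(2*k) - 4*exp(k) - 32) = -exp(k)/(exp(2*k) + 8*exp(k) + 16)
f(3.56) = 0.03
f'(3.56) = -0.02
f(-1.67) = 0.24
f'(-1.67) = -0.01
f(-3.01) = 0.25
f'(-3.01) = -0.00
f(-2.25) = 0.24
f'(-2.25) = -0.01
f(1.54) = 0.12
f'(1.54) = -0.06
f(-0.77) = 0.22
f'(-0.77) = -0.02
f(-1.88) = 0.24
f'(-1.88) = -0.01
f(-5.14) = 0.25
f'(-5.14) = -0.00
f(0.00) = 0.20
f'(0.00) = -0.04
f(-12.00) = 0.25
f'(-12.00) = 0.00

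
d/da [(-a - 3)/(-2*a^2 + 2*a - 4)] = (a^2 - a - (a + 3)*(2*a - 1) + 2)/(2*(a^2 - a + 2)^2)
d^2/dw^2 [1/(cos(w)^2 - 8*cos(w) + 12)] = 2*(-2*sin(w)^4 + 9*sin(w)^2 - 63*cos(w) + 3*cos(3*w) + 45)/((cos(w) - 6)^3*(cos(w) - 2)^3)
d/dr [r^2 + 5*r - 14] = 2*r + 5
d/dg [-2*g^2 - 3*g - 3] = -4*g - 3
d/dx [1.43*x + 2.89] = 1.43000000000000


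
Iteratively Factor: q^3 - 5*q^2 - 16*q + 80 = (q - 5)*(q^2 - 16) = (q - 5)*(q - 4)*(q + 4)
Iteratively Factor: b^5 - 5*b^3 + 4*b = (b - 1)*(b^4 + b^3 - 4*b^2 - 4*b) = b*(b - 1)*(b^3 + b^2 - 4*b - 4) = b*(b - 1)*(b + 1)*(b^2 - 4) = b*(b - 1)*(b + 1)*(b + 2)*(b - 2)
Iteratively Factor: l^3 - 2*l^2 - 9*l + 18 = (l - 2)*(l^2 - 9) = (l - 2)*(l + 3)*(l - 3)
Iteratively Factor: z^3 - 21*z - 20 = (z + 1)*(z^2 - z - 20) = (z + 1)*(z + 4)*(z - 5)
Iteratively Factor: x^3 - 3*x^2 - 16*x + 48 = (x + 4)*(x^2 - 7*x + 12) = (x - 4)*(x + 4)*(x - 3)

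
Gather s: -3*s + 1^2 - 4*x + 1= -3*s - 4*x + 2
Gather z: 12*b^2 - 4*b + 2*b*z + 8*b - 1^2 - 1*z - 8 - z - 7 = 12*b^2 + 4*b + z*(2*b - 2) - 16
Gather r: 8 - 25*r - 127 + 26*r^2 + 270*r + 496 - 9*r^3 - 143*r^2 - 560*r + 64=-9*r^3 - 117*r^2 - 315*r + 441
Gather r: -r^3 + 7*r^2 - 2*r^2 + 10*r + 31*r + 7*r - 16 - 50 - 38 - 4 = -r^3 + 5*r^2 + 48*r - 108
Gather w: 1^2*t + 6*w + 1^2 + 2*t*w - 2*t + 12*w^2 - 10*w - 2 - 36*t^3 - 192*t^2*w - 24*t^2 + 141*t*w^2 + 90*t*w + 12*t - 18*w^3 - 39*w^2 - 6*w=-36*t^3 - 24*t^2 + 11*t - 18*w^3 + w^2*(141*t - 27) + w*(-192*t^2 + 92*t - 10) - 1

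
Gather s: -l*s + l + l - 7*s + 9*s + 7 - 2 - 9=2*l + s*(2 - l) - 4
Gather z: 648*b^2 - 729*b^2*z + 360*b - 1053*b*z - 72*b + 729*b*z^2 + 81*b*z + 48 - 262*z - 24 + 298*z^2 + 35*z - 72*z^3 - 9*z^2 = 648*b^2 + 288*b - 72*z^3 + z^2*(729*b + 289) + z*(-729*b^2 - 972*b - 227) + 24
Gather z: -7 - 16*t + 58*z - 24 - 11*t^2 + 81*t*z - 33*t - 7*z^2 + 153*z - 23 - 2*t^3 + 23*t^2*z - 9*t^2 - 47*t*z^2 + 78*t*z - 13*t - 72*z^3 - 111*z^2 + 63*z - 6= -2*t^3 - 20*t^2 - 62*t - 72*z^3 + z^2*(-47*t - 118) + z*(23*t^2 + 159*t + 274) - 60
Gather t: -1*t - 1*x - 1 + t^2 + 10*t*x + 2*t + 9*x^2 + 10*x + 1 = t^2 + t*(10*x + 1) + 9*x^2 + 9*x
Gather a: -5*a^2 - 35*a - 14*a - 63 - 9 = -5*a^2 - 49*a - 72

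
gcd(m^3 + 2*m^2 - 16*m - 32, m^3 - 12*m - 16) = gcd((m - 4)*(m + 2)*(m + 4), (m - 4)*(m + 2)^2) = m^2 - 2*m - 8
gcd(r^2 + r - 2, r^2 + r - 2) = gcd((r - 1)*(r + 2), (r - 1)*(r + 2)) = r^2 + r - 2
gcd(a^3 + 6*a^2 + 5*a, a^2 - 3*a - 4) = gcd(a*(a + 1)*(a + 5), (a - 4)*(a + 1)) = a + 1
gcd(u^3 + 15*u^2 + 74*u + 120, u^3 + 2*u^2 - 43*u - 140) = u^2 + 9*u + 20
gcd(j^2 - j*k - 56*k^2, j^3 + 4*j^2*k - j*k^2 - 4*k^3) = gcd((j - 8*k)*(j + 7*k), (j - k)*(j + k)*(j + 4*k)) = 1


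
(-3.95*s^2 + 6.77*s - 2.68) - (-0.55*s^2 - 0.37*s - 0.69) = -3.4*s^2 + 7.14*s - 1.99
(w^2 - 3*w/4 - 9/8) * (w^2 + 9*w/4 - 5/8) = w^4 + 3*w^3/2 - 55*w^2/16 - 33*w/16 + 45/64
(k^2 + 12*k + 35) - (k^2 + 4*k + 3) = 8*k + 32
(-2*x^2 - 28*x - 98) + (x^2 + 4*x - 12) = -x^2 - 24*x - 110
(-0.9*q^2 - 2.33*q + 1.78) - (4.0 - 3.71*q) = -0.9*q^2 + 1.38*q - 2.22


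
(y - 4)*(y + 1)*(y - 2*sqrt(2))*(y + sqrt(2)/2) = y^4 - 3*y^3 - 3*sqrt(2)*y^3/2 - 6*y^2 + 9*sqrt(2)*y^2/2 + 6*y + 6*sqrt(2)*y + 8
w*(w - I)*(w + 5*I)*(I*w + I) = I*w^4 - 4*w^3 + I*w^3 - 4*w^2 + 5*I*w^2 + 5*I*w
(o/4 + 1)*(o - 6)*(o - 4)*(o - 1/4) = o^4/4 - 25*o^3/16 - 29*o^2/8 + 25*o - 6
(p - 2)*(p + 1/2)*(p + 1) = p^3 - p^2/2 - 5*p/2 - 1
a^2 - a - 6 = (a - 3)*(a + 2)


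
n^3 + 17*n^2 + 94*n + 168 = (n + 4)*(n + 6)*(n + 7)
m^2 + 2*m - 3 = (m - 1)*(m + 3)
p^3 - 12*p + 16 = (p - 2)^2*(p + 4)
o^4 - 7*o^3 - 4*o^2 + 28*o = o*(o - 7)*(o - 2)*(o + 2)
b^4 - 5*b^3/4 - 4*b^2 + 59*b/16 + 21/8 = (b - 2)*(b - 3/2)*(b + 1/2)*(b + 7/4)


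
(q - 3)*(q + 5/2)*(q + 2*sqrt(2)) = q^3 - q^2/2 + 2*sqrt(2)*q^2 - 15*q/2 - sqrt(2)*q - 15*sqrt(2)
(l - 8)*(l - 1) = l^2 - 9*l + 8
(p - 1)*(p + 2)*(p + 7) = p^3 + 8*p^2 + 5*p - 14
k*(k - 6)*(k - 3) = k^3 - 9*k^2 + 18*k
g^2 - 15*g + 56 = (g - 8)*(g - 7)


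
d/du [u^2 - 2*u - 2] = 2*u - 2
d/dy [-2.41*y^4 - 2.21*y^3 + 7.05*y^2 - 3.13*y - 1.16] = -9.64*y^3 - 6.63*y^2 + 14.1*y - 3.13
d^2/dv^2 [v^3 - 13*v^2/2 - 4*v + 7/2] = 6*v - 13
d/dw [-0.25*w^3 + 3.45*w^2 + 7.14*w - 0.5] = -0.75*w^2 + 6.9*w + 7.14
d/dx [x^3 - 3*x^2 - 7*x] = 3*x^2 - 6*x - 7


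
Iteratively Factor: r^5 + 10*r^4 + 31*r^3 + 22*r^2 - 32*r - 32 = (r + 4)*(r^4 + 6*r^3 + 7*r^2 - 6*r - 8) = (r + 1)*(r + 4)*(r^3 + 5*r^2 + 2*r - 8) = (r - 1)*(r + 1)*(r + 4)*(r^2 + 6*r + 8) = (r - 1)*(r + 1)*(r + 2)*(r + 4)*(r + 4)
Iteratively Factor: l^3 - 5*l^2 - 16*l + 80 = (l - 5)*(l^2 - 16) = (l - 5)*(l - 4)*(l + 4)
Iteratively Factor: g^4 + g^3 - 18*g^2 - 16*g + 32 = (g - 1)*(g^3 + 2*g^2 - 16*g - 32) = (g - 1)*(g + 4)*(g^2 - 2*g - 8) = (g - 1)*(g + 2)*(g + 4)*(g - 4)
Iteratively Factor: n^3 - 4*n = (n)*(n^2 - 4) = n*(n + 2)*(n - 2)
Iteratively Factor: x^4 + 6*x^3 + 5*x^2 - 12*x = (x)*(x^3 + 6*x^2 + 5*x - 12) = x*(x - 1)*(x^2 + 7*x + 12) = x*(x - 1)*(x + 4)*(x + 3)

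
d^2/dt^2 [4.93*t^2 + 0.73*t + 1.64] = 9.86000000000000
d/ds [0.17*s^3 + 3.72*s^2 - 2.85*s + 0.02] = 0.51*s^2 + 7.44*s - 2.85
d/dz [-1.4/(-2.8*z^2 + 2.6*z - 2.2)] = (3.64 - 7.84*z)/(2.8*z^2 - 2.6*z + 2.2)^2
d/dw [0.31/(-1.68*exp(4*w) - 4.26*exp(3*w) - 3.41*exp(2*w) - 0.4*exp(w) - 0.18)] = (2.0832*exp(3*w) + 3.9618*exp(2*w) + 2.1142*exp(w) + 0.124)*exp(w)/(1.68*exp(4*w) + 4.26*exp(3*w) + 3.41*exp(2*w) + 0.4*exp(w) + 0.18)^2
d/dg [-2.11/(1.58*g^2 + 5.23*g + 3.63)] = (6.6676*g + 11.0353)/(1.58*g^2 + 5.23*g + 3.63)^2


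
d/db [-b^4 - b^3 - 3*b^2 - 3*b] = -4*b^3 - 3*b^2 - 6*b - 3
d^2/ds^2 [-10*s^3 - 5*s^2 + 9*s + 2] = -60*s - 10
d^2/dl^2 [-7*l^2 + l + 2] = -14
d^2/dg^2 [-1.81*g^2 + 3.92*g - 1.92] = -3.62000000000000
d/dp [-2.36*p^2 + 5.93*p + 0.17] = 5.93 - 4.72*p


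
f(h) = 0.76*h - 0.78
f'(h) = 0.760000000000000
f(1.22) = 0.15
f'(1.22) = 0.76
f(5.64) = 3.51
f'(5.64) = 0.76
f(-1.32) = -1.78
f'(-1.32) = 0.76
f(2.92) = 1.44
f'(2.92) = 0.76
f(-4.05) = -3.86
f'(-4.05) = 0.76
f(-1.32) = -1.78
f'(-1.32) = 0.76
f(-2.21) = -2.46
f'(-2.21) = 0.76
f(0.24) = -0.60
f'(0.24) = 0.76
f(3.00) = 1.50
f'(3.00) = 0.76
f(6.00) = 3.78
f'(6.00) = 0.76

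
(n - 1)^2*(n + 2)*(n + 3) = n^4 + 3*n^3 - 3*n^2 - 7*n + 6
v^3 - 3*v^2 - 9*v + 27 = (v - 3)^2*(v + 3)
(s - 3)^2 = s^2 - 6*s + 9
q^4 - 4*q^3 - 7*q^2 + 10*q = q*(q - 5)*(q - 1)*(q + 2)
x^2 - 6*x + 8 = (x - 4)*(x - 2)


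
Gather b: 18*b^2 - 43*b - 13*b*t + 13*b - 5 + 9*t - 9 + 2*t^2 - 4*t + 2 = 18*b^2 + b*(-13*t - 30) + 2*t^2 + 5*t - 12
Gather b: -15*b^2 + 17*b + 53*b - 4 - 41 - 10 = -15*b^2 + 70*b - 55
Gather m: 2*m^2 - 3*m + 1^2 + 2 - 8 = 2*m^2 - 3*m - 5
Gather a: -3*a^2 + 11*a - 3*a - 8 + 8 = -3*a^2 + 8*a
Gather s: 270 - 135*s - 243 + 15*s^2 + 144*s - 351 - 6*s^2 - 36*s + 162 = 9*s^2 - 27*s - 162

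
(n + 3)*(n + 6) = n^2 + 9*n + 18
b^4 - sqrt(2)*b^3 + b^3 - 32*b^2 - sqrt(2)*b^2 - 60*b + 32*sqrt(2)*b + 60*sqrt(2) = (b - 6)*(b + 2)*(b + 5)*(b - sqrt(2))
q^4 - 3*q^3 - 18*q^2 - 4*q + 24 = (q - 6)*(q - 1)*(q + 2)^2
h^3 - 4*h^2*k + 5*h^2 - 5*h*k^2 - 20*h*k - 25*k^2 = (h + 5)*(h - 5*k)*(h + k)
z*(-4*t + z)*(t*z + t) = -4*t^2*z^2 - 4*t^2*z + t*z^3 + t*z^2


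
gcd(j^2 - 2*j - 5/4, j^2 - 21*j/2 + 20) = j - 5/2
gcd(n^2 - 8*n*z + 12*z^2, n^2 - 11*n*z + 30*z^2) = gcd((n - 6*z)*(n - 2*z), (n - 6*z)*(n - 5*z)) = -n + 6*z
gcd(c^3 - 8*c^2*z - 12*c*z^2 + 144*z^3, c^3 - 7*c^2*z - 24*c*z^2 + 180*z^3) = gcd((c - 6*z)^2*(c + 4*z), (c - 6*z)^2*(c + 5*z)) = c^2 - 12*c*z + 36*z^2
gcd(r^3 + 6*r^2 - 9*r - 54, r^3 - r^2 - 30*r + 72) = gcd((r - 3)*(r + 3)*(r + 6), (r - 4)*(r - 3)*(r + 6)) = r^2 + 3*r - 18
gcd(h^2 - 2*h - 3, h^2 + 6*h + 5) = h + 1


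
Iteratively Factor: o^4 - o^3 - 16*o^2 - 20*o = (o + 2)*(o^3 - 3*o^2 - 10*o) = (o - 5)*(o + 2)*(o^2 + 2*o) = o*(o - 5)*(o + 2)*(o + 2)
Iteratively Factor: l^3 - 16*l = (l + 4)*(l^2 - 4*l) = l*(l + 4)*(l - 4)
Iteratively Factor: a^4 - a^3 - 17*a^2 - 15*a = (a + 3)*(a^3 - 4*a^2 - 5*a) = (a - 5)*(a + 3)*(a^2 + a) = a*(a - 5)*(a + 3)*(a + 1)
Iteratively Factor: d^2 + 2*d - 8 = (d + 4)*(d - 2)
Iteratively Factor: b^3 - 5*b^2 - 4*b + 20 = (b - 5)*(b^2 - 4) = (b - 5)*(b + 2)*(b - 2)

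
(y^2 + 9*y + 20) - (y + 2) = y^2 + 8*y + 18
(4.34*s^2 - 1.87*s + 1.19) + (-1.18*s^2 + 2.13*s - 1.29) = 3.16*s^2 + 0.26*s - 0.1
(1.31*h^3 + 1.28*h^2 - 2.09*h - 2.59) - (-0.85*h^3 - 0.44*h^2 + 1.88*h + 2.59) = 2.16*h^3 + 1.72*h^2 - 3.97*h - 5.18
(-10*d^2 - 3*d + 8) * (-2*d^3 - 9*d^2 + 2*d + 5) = 20*d^5 + 96*d^4 - 9*d^3 - 128*d^2 + d + 40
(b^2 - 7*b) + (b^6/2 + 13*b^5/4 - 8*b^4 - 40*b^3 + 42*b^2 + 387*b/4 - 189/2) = b^6/2 + 13*b^5/4 - 8*b^4 - 40*b^3 + 43*b^2 + 359*b/4 - 189/2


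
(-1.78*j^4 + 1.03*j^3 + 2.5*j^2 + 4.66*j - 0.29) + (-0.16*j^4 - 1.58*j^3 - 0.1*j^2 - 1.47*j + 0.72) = -1.94*j^4 - 0.55*j^3 + 2.4*j^2 + 3.19*j + 0.43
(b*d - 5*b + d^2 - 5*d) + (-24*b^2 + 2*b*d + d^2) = -24*b^2 + 3*b*d - 5*b + 2*d^2 - 5*d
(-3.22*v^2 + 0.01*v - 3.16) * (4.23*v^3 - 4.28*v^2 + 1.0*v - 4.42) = -13.6206*v^5 + 13.8239*v^4 - 16.6296*v^3 + 27.7672*v^2 - 3.2042*v + 13.9672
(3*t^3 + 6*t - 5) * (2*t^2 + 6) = 6*t^5 + 30*t^3 - 10*t^2 + 36*t - 30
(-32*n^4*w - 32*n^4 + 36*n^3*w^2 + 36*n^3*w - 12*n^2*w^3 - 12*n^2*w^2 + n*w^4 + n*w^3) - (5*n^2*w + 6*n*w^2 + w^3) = -32*n^4*w - 32*n^4 + 36*n^3*w^2 + 36*n^3*w - 12*n^2*w^3 - 12*n^2*w^2 - 5*n^2*w + n*w^4 + n*w^3 - 6*n*w^2 - w^3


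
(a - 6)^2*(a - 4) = a^3 - 16*a^2 + 84*a - 144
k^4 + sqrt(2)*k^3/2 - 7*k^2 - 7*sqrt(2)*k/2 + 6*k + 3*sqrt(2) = (k - 2)*(k - 1)*(k + 3)*(k + sqrt(2)/2)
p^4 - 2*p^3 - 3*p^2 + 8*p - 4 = (p - 2)*(p - 1)^2*(p + 2)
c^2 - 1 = (c - 1)*(c + 1)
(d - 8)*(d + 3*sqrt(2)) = d^2 - 8*d + 3*sqrt(2)*d - 24*sqrt(2)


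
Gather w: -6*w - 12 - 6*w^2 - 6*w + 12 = -6*w^2 - 12*w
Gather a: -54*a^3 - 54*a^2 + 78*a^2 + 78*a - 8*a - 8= -54*a^3 + 24*a^2 + 70*a - 8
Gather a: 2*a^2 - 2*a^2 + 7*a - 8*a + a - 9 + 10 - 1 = 0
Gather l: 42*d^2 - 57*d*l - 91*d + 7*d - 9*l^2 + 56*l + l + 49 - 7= 42*d^2 - 84*d - 9*l^2 + l*(57 - 57*d) + 42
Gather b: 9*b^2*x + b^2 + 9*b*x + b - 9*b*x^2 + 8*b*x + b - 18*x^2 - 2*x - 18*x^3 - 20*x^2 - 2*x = b^2*(9*x + 1) + b*(-9*x^2 + 17*x + 2) - 18*x^3 - 38*x^2 - 4*x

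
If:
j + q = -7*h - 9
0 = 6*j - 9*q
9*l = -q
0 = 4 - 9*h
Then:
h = 4/9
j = -109/15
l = 218/405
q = -218/45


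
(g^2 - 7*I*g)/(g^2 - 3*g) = (g - 7*I)/(g - 3)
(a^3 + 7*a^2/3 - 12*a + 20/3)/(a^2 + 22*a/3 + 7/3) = (3*a^3 + 7*a^2 - 36*a + 20)/(3*a^2 + 22*a + 7)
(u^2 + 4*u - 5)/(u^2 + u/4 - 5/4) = 4*(u + 5)/(4*u + 5)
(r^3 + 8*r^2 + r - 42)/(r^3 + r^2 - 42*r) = (r^2 + r - 6)/(r*(r - 6))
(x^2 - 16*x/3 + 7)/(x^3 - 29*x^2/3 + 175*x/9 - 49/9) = 3*(x - 3)/(3*x^2 - 22*x + 7)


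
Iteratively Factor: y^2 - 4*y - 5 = (y - 5)*(y + 1)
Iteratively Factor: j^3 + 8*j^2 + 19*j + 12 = (j + 3)*(j^2 + 5*j + 4) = (j + 1)*(j + 3)*(j + 4)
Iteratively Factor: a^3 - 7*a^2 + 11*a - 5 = (a - 5)*(a^2 - 2*a + 1) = (a - 5)*(a - 1)*(a - 1)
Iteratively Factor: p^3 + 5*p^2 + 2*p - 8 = (p - 1)*(p^2 + 6*p + 8) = (p - 1)*(p + 2)*(p + 4)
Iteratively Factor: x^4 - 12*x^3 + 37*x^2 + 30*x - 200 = (x - 4)*(x^3 - 8*x^2 + 5*x + 50) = (x - 4)*(x + 2)*(x^2 - 10*x + 25) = (x - 5)*(x - 4)*(x + 2)*(x - 5)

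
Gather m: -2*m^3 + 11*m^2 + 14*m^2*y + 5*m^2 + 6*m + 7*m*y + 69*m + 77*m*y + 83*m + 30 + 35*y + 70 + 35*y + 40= -2*m^3 + m^2*(14*y + 16) + m*(84*y + 158) + 70*y + 140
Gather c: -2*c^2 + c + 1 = -2*c^2 + c + 1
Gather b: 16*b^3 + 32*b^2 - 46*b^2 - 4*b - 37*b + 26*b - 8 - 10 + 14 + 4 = 16*b^3 - 14*b^2 - 15*b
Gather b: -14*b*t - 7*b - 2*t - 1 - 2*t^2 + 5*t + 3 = b*(-14*t - 7) - 2*t^2 + 3*t + 2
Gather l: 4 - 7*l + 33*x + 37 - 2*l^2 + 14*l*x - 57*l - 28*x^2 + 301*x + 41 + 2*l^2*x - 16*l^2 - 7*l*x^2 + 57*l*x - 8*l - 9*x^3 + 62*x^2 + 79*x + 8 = l^2*(2*x - 18) + l*(-7*x^2 + 71*x - 72) - 9*x^3 + 34*x^2 + 413*x + 90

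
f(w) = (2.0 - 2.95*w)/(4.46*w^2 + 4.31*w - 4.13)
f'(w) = (2.0 - 2.95*w)*(-8.92*w - 4.31)/(4.46*w^2 + 4.31*w - 4.13)^2 - 2.95/(4.46*w^2 + 4.31*w - 4.13)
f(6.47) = -0.08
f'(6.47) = 0.01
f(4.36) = -0.11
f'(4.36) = 0.02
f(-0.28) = -0.57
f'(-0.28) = 0.39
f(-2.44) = 0.77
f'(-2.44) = 0.88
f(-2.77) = 0.56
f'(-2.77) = 0.47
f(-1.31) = -2.76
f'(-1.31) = 10.99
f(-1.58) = 34.31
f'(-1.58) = 1713.79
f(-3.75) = 0.31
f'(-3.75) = 0.14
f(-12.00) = 0.06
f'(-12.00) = 0.01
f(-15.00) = 0.05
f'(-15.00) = 0.00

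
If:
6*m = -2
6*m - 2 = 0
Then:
No Solution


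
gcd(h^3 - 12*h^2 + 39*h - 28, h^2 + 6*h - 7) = h - 1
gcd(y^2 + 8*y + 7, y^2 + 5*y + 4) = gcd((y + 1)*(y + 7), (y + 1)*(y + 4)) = y + 1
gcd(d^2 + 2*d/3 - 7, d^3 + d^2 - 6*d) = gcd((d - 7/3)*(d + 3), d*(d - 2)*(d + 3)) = d + 3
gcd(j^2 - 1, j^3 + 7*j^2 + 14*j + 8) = j + 1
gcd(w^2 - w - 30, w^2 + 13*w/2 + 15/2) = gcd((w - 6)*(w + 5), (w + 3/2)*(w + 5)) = w + 5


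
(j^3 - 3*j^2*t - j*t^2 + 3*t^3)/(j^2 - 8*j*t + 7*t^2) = (-j^2 + 2*j*t + 3*t^2)/(-j + 7*t)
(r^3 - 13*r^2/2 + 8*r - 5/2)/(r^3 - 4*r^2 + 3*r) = (2*r^2 - 11*r + 5)/(2*r*(r - 3))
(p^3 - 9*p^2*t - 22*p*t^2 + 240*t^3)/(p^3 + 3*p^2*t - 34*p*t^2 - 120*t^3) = (p - 8*t)/(p + 4*t)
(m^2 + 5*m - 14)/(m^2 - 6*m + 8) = (m + 7)/(m - 4)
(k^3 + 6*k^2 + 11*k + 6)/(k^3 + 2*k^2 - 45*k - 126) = (k^2 + 3*k + 2)/(k^2 - k - 42)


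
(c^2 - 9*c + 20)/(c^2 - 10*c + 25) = (c - 4)/(c - 5)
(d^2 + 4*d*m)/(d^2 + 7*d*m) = (d + 4*m)/(d + 7*m)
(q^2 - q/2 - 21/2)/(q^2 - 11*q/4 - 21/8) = 4*(q + 3)/(4*q + 3)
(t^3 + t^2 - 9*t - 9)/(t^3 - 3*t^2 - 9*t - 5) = (t^2 - 9)/(t^2 - 4*t - 5)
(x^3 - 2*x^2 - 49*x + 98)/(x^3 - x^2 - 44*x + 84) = (x - 7)/(x - 6)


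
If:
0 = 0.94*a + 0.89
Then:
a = -0.95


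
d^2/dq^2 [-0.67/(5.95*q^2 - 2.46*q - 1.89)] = (-47.43935*q^2 + 19.61358*q + 0.67*(11.9*q - 2.46)*(23.8*q - 4.92) + 15.06897)/(-5.95*q^2 + 2.46*q + 1.89)^3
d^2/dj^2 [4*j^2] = 8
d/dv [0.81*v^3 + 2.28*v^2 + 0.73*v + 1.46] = 2.43*v^2 + 4.56*v + 0.73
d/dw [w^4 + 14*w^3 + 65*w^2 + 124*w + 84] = 4*w^3 + 42*w^2 + 130*w + 124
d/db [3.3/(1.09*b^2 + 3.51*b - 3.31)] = (-7.194*b - 11.583)/(1.09*b^2 + 3.51*b - 3.31)^2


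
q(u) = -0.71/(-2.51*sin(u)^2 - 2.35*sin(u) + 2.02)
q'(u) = -0.71*(5.02*sin(u)*cos(u) + 2.35*cos(u))/(-2.51*sin(u)^2 - 2.35*sin(u) + 2.02)^2 = -(3.5642*sin(u) + 1.6685)*cos(u)/(2.51*sin(u)^2 + 2.35*sin(u) - 2.02)^2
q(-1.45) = -0.38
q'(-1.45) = 0.06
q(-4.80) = 0.25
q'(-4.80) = -0.06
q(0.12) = -0.42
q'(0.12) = -0.72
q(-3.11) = -0.34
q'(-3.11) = 0.36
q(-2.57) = -0.28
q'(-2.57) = -0.03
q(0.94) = 0.47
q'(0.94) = -1.17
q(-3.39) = -0.55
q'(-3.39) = 1.48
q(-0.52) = -0.28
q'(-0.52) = 0.01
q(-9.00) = -0.28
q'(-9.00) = 0.03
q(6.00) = -0.29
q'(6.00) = -0.10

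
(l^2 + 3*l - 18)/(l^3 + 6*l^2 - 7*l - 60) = (l + 6)/(l^2 + 9*l + 20)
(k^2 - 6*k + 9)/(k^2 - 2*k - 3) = (k - 3)/(k + 1)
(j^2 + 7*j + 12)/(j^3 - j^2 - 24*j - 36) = (j + 4)/(j^2 - 4*j - 12)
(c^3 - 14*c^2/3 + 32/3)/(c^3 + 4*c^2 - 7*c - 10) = (3*c^2 - 8*c - 16)/(3*(c^2 + 6*c + 5))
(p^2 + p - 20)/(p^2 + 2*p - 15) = (p - 4)/(p - 3)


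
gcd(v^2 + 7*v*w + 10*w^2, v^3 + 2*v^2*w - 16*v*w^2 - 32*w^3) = v + 2*w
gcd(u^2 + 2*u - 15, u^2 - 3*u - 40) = u + 5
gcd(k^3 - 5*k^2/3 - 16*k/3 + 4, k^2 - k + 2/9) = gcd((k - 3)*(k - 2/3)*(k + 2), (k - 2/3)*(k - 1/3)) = k - 2/3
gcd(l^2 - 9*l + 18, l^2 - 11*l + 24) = l - 3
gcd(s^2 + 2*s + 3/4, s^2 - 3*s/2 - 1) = s + 1/2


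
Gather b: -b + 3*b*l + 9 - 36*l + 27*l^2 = b*(3*l - 1) + 27*l^2 - 36*l + 9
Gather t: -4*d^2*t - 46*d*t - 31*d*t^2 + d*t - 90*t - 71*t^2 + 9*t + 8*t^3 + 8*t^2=8*t^3 + t^2*(-31*d - 63) + t*(-4*d^2 - 45*d - 81)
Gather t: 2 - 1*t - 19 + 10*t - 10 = 9*t - 27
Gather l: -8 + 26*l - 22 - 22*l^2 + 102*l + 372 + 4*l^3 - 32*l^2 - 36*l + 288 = 4*l^3 - 54*l^2 + 92*l + 630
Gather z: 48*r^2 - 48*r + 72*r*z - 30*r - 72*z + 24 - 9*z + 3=48*r^2 - 78*r + z*(72*r - 81) + 27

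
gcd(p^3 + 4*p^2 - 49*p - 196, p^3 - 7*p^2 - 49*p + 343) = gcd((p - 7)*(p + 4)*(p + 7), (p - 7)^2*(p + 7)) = p^2 - 49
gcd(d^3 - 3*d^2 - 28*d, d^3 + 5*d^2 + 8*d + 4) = 1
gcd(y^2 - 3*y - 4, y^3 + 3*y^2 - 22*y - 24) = y^2 - 3*y - 4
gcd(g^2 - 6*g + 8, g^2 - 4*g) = g - 4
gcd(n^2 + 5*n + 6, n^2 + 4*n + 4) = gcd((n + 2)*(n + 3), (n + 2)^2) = n + 2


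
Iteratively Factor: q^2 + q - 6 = (q - 2)*(q + 3)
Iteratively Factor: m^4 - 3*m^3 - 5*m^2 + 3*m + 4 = (m + 1)*(m^3 - 4*m^2 - m + 4) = (m - 4)*(m + 1)*(m^2 - 1) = (m - 4)*(m - 1)*(m + 1)*(m + 1)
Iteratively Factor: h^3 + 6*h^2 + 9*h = (h + 3)*(h^2 + 3*h) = (h + 3)^2*(h)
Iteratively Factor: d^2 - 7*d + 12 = (d - 3)*(d - 4)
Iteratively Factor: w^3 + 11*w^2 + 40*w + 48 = (w + 4)*(w^2 + 7*w + 12) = (w + 3)*(w + 4)*(w + 4)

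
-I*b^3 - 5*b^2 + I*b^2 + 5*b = b*(b - 5*I)*(-I*b + I)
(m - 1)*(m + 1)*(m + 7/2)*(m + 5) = m^4 + 17*m^3/2 + 33*m^2/2 - 17*m/2 - 35/2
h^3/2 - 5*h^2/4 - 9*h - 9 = (h/2 + 1)*(h - 6)*(h + 3/2)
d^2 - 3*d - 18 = (d - 6)*(d + 3)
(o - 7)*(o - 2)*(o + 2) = o^3 - 7*o^2 - 4*o + 28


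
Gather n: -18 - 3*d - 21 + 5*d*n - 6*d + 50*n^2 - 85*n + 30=-9*d + 50*n^2 + n*(5*d - 85) - 9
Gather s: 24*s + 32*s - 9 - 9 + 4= 56*s - 14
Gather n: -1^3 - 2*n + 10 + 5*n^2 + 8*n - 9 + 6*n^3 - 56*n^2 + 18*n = 6*n^3 - 51*n^2 + 24*n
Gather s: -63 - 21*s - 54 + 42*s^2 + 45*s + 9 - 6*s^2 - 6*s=36*s^2 + 18*s - 108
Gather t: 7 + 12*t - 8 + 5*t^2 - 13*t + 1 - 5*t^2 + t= 0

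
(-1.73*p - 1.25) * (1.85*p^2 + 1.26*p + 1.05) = -3.2005*p^3 - 4.4923*p^2 - 3.3915*p - 1.3125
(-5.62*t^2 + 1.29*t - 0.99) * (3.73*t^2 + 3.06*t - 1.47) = -20.9626*t^4 - 12.3855*t^3 + 8.5161*t^2 - 4.9257*t + 1.4553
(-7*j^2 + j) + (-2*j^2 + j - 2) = -9*j^2 + 2*j - 2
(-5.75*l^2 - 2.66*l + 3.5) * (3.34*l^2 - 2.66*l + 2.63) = -19.205*l^4 + 6.4106*l^3 + 3.6431*l^2 - 16.3058*l + 9.205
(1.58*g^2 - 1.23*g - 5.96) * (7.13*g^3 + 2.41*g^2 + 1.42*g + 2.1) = 11.2654*g^5 - 4.9621*g^4 - 43.2155*g^3 - 12.7922*g^2 - 11.0462*g - 12.516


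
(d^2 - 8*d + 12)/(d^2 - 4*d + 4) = (d - 6)/(d - 2)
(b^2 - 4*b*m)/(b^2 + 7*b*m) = (b - 4*m)/(b + 7*m)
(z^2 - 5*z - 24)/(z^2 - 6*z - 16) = (z + 3)/(z + 2)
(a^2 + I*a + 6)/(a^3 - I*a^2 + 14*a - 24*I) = (a + 3*I)/(a^2 + I*a + 12)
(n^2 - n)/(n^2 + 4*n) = (n - 1)/(n + 4)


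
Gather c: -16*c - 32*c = -48*c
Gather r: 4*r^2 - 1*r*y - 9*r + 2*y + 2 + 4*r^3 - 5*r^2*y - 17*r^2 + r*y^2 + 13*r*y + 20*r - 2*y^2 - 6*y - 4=4*r^3 + r^2*(-5*y - 13) + r*(y^2 + 12*y + 11) - 2*y^2 - 4*y - 2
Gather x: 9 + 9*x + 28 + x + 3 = 10*x + 40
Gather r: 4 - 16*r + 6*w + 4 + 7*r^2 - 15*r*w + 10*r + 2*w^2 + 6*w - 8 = 7*r^2 + r*(-15*w - 6) + 2*w^2 + 12*w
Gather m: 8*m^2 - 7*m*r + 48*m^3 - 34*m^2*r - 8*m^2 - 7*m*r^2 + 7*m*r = 48*m^3 - 34*m^2*r - 7*m*r^2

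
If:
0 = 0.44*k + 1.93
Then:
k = -4.39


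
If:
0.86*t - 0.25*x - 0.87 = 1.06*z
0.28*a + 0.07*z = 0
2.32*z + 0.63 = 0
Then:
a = 0.07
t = 0.290697674418605*x + 0.676924619085806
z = -0.27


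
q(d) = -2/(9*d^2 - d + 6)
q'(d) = -2*(1 - 18*d)/(9*d^2 - d + 6)^2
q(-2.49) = -0.03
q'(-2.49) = -0.02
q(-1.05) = -0.12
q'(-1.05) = -0.14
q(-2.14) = -0.04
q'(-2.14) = -0.03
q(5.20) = -0.01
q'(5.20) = 0.00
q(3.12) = -0.02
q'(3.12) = 0.01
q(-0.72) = -0.18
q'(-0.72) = -0.22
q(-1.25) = -0.09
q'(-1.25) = -0.10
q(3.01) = -0.02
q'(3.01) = 0.01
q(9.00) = 0.00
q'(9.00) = 0.00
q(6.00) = -0.00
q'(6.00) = 0.00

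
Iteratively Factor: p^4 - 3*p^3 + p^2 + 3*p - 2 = (p - 2)*(p^3 - p^2 - p + 1) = (p - 2)*(p + 1)*(p^2 - 2*p + 1) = (p - 2)*(p - 1)*(p + 1)*(p - 1)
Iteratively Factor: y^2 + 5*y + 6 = (y + 2)*(y + 3)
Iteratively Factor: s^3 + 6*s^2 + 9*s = (s + 3)*(s^2 + 3*s) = s*(s + 3)*(s + 3)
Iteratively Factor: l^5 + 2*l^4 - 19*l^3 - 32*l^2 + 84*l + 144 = (l - 3)*(l^4 + 5*l^3 - 4*l^2 - 44*l - 48) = (l - 3)*(l + 2)*(l^3 + 3*l^2 - 10*l - 24) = (l - 3)*(l + 2)*(l + 4)*(l^2 - l - 6) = (l - 3)*(l + 2)^2*(l + 4)*(l - 3)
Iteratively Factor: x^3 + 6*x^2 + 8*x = (x)*(x^2 + 6*x + 8) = x*(x + 2)*(x + 4)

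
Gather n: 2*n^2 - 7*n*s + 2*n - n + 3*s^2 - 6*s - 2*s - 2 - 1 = 2*n^2 + n*(1 - 7*s) + 3*s^2 - 8*s - 3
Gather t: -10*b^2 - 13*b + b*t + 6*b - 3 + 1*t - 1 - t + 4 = -10*b^2 + b*t - 7*b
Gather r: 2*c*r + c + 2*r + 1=c + r*(2*c + 2) + 1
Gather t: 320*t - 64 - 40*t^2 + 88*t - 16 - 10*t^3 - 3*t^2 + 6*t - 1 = -10*t^3 - 43*t^2 + 414*t - 81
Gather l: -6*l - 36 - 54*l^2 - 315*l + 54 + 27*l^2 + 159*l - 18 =-27*l^2 - 162*l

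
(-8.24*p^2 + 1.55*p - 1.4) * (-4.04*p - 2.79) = 33.2896*p^3 + 16.7276*p^2 + 1.3315*p + 3.906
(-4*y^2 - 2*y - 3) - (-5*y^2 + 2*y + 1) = y^2 - 4*y - 4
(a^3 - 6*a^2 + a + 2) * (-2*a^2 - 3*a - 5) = -2*a^5 + 9*a^4 + 11*a^3 + 23*a^2 - 11*a - 10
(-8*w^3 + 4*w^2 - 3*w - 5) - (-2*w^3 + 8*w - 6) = -6*w^3 + 4*w^2 - 11*w + 1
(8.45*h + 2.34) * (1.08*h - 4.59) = 9.126*h^2 - 36.2583*h - 10.7406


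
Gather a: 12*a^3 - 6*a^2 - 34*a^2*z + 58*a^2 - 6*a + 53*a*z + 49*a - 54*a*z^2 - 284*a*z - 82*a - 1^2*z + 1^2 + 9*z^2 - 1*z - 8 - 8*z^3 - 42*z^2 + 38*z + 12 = 12*a^3 + a^2*(52 - 34*z) + a*(-54*z^2 - 231*z - 39) - 8*z^3 - 33*z^2 + 36*z + 5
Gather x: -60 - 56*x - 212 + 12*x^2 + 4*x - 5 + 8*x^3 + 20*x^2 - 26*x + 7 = 8*x^3 + 32*x^2 - 78*x - 270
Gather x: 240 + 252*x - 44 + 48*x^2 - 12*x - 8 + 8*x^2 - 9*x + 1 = 56*x^2 + 231*x + 189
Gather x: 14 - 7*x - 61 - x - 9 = -8*x - 56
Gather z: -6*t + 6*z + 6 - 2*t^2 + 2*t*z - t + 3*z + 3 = -2*t^2 - 7*t + z*(2*t + 9) + 9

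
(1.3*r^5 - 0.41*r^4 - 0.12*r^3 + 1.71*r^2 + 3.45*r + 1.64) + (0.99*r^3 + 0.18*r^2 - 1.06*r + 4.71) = 1.3*r^5 - 0.41*r^4 + 0.87*r^3 + 1.89*r^2 + 2.39*r + 6.35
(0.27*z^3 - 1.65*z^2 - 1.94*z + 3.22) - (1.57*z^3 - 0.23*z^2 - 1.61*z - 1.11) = -1.3*z^3 - 1.42*z^2 - 0.33*z + 4.33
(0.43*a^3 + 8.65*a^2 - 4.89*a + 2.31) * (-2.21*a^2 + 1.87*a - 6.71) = -0.9503*a^5 - 18.3124*a^4 + 24.0971*a^3 - 72.2909*a^2 + 37.1316*a - 15.5001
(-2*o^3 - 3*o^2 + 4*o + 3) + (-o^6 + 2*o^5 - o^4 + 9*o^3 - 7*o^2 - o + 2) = -o^6 + 2*o^5 - o^4 + 7*o^3 - 10*o^2 + 3*o + 5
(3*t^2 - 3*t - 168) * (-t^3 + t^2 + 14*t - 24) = -3*t^5 + 6*t^4 + 207*t^3 - 282*t^2 - 2280*t + 4032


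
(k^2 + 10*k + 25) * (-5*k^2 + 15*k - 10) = -5*k^4 - 35*k^3 + 15*k^2 + 275*k - 250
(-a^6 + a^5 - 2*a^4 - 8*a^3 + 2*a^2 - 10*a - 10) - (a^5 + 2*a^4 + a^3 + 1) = -a^6 - 4*a^4 - 9*a^3 + 2*a^2 - 10*a - 11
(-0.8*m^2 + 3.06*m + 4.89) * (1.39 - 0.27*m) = 0.216*m^3 - 1.9382*m^2 + 2.9331*m + 6.7971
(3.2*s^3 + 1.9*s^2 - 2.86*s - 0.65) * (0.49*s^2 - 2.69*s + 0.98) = 1.568*s^5 - 7.677*s^4 - 3.3764*s^3 + 9.2369*s^2 - 1.0543*s - 0.637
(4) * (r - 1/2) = 4*r - 2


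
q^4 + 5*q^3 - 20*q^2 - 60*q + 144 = (q - 3)*(q - 2)*(q + 4)*(q + 6)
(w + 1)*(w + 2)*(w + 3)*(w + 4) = w^4 + 10*w^3 + 35*w^2 + 50*w + 24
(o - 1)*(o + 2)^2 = o^3 + 3*o^2 - 4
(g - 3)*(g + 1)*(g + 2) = g^3 - 7*g - 6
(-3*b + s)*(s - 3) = -3*b*s + 9*b + s^2 - 3*s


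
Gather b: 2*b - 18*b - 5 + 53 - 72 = -16*b - 24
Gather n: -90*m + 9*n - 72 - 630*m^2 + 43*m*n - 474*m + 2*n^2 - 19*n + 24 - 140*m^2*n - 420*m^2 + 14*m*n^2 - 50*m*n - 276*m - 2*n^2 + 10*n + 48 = -1050*m^2 + 14*m*n^2 - 840*m + n*(-140*m^2 - 7*m)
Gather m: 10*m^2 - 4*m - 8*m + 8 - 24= 10*m^2 - 12*m - 16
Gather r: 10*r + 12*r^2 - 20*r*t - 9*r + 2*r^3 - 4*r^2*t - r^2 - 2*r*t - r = 2*r^3 + r^2*(11 - 4*t) - 22*r*t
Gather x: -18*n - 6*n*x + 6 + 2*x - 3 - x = -18*n + x*(1 - 6*n) + 3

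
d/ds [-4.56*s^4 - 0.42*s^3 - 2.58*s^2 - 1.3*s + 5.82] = -18.24*s^3 - 1.26*s^2 - 5.16*s - 1.3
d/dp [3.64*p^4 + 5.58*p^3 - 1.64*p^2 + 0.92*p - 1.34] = 14.56*p^3 + 16.74*p^2 - 3.28*p + 0.92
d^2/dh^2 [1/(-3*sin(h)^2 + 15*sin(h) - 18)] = (4*sin(h)^4 - 15*sin(h)^3 - 5*sin(h)^2 + 60*sin(h) - 38)/(3*(sin(h)^2 - 5*sin(h) + 6)^3)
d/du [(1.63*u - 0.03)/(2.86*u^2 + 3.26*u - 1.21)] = (-4.6618*u^2 + 0.1716*u - 1.8745)/(8.1796*u^4 + 18.6472*u^3 + 3.7064*u^2 - 7.8892*u + 1.4641)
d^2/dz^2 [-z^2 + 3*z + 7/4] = -2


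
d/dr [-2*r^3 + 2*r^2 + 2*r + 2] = -6*r^2 + 4*r + 2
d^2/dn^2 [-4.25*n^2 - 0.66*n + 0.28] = -8.50000000000000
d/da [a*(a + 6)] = 2*a + 6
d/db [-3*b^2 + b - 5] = 1 - 6*b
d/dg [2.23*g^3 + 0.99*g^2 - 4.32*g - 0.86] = 6.69*g^2 + 1.98*g - 4.32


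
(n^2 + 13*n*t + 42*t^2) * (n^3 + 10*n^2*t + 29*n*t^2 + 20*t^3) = n^5 + 23*n^4*t + 201*n^3*t^2 + 817*n^2*t^3 + 1478*n*t^4 + 840*t^5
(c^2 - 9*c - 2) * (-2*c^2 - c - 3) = -2*c^4 + 17*c^3 + 10*c^2 + 29*c + 6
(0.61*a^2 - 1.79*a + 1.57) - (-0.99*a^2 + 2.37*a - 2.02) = 1.6*a^2 - 4.16*a + 3.59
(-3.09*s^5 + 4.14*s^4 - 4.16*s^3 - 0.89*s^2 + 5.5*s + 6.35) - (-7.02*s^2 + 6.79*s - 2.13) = -3.09*s^5 + 4.14*s^4 - 4.16*s^3 + 6.13*s^2 - 1.29*s + 8.48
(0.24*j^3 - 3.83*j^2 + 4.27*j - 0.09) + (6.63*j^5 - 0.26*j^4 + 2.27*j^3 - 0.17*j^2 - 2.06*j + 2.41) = 6.63*j^5 - 0.26*j^4 + 2.51*j^3 - 4.0*j^2 + 2.21*j + 2.32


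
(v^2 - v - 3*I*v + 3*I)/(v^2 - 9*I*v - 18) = (v - 1)/(v - 6*I)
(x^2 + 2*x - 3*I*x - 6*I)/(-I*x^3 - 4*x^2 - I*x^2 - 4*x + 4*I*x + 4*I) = (I*x^2 + x*(3 + 2*I) + 6)/(x^3 + x^2*(1 - 4*I) - 4*x*(1 + I) - 4)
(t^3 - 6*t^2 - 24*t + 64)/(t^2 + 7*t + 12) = (t^2 - 10*t + 16)/(t + 3)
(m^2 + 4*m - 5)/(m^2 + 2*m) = (m^2 + 4*m - 5)/(m*(m + 2))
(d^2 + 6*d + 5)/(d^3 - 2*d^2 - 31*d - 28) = (d + 5)/(d^2 - 3*d - 28)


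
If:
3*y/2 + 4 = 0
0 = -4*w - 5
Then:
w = -5/4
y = -8/3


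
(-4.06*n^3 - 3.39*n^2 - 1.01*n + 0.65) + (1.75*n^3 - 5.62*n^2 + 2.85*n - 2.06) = -2.31*n^3 - 9.01*n^2 + 1.84*n - 1.41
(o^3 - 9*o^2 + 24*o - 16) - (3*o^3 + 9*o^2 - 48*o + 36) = -2*o^3 - 18*o^2 + 72*o - 52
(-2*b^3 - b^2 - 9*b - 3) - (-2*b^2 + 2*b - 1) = -2*b^3 + b^2 - 11*b - 2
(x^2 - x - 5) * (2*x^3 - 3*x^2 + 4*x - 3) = 2*x^5 - 5*x^4 - 3*x^3 + 8*x^2 - 17*x + 15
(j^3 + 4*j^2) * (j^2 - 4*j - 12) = j^5 - 28*j^3 - 48*j^2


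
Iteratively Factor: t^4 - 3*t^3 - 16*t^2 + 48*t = (t + 4)*(t^3 - 7*t^2 + 12*t) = (t - 4)*(t + 4)*(t^2 - 3*t) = t*(t - 4)*(t + 4)*(t - 3)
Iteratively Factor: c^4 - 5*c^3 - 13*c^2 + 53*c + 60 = (c + 3)*(c^3 - 8*c^2 + 11*c + 20) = (c - 4)*(c + 3)*(c^2 - 4*c - 5) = (c - 5)*(c - 4)*(c + 3)*(c + 1)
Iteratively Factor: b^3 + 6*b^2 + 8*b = (b + 2)*(b^2 + 4*b) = b*(b + 2)*(b + 4)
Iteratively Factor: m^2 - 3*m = (m - 3)*(m)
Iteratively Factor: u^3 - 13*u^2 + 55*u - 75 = (u - 3)*(u^2 - 10*u + 25) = (u - 5)*(u - 3)*(u - 5)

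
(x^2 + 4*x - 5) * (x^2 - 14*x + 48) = x^4 - 10*x^3 - 13*x^2 + 262*x - 240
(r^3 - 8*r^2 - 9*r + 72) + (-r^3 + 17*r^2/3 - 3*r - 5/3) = -7*r^2/3 - 12*r + 211/3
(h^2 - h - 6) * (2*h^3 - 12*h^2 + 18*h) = 2*h^5 - 14*h^4 + 18*h^3 + 54*h^2 - 108*h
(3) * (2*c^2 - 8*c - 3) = 6*c^2 - 24*c - 9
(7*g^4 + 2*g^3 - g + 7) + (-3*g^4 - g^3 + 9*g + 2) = 4*g^4 + g^3 + 8*g + 9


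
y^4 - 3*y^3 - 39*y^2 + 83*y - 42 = (y - 7)*(y - 1)^2*(y + 6)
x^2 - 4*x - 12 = (x - 6)*(x + 2)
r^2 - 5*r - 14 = (r - 7)*(r + 2)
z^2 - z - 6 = (z - 3)*(z + 2)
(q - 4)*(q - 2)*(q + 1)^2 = q^4 - 4*q^3 - 3*q^2 + 10*q + 8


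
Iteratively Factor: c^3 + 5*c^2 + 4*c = (c + 1)*(c^2 + 4*c) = (c + 1)*(c + 4)*(c)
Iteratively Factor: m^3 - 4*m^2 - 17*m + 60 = (m - 5)*(m^2 + m - 12) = (m - 5)*(m - 3)*(m + 4)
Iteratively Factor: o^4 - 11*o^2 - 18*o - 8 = (o + 2)*(o^3 - 2*o^2 - 7*o - 4) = (o - 4)*(o + 2)*(o^2 + 2*o + 1) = (o - 4)*(o + 1)*(o + 2)*(o + 1)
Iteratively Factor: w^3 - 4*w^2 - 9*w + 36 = (w - 4)*(w^2 - 9) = (w - 4)*(w - 3)*(w + 3)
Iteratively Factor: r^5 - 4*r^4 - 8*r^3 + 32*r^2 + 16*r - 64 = (r - 2)*(r^4 - 2*r^3 - 12*r^2 + 8*r + 32) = (r - 2)^2*(r^3 - 12*r - 16) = (r - 4)*(r - 2)^2*(r^2 + 4*r + 4) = (r - 4)*(r - 2)^2*(r + 2)*(r + 2)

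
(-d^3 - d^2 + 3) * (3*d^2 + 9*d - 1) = -3*d^5 - 12*d^4 - 8*d^3 + 10*d^2 + 27*d - 3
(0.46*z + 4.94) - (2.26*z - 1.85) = 6.79 - 1.8*z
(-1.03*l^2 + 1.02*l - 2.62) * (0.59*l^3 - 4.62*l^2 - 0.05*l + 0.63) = -0.6077*l^5 + 5.3604*l^4 - 6.2067*l^3 + 11.4045*l^2 + 0.7736*l - 1.6506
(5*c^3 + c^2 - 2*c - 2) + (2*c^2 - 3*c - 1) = 5*c^3 + 3*c^2 - 5*c - 3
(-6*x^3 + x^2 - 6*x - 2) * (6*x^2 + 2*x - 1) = -36*x^5 - 6*x^4 - 28*x^3 - 25*x^2 + 2*x + 2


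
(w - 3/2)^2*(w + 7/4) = w^3 - 5*w^2/4 - 3*w + 63/16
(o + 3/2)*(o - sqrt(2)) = o^2 - sqrt(2)*o + 3*o/2 - 3*sqrt(2)/2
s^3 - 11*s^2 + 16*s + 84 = (s - 7)*(s - 6)*(s + 2)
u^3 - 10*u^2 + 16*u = u*(u - 8)*(u - 2)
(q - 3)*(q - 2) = q^2 - 5*q + 6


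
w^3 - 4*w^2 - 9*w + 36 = (w - 4)*(w - 3)*(w + 3)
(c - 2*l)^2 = c^2 - 4*c*l + 4*l^2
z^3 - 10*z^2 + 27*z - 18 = (z - 6)*(z - 3)*(z - 1)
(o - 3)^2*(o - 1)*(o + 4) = o^4 - 3*o^3 - 13*o^2 + 51*o - 36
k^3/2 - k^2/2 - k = k*(k/2 + 1/2)*(k - 2)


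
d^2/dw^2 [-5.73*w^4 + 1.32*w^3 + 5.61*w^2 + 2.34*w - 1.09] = -68.76*w^2 + 7.92*w + 11.22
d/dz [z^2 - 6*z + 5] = 2*z - 6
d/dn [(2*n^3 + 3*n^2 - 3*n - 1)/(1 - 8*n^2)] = (-16*n^4 - 18*n^2 - 10*n - 3)/(64*n^4 - 16*n^2 + 1)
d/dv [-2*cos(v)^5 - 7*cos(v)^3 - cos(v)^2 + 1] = (10*cos(v)^3 + 21*cos(v) + 2)*sin(v)*cos(v)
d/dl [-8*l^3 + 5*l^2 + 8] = 2*l*(5 - 12*l)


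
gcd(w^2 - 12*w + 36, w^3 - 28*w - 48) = w - 6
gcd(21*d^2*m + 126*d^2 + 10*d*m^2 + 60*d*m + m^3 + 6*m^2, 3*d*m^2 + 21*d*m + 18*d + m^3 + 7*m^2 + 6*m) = 3*d*m + 18*d + m^2 + 6*m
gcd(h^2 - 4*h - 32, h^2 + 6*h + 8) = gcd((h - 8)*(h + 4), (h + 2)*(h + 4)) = h + 4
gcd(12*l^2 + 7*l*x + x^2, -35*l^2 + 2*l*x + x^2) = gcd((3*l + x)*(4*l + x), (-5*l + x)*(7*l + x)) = 1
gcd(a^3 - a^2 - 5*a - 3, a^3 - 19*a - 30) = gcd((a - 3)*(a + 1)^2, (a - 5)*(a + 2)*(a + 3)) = 1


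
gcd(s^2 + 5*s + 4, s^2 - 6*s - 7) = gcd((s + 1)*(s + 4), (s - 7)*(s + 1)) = s + 1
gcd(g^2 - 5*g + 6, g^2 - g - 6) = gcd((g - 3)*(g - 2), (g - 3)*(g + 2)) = g - 3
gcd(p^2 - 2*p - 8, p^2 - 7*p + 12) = p - 4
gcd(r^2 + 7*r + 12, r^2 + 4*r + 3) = r + 3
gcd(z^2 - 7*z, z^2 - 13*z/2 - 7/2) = z - 7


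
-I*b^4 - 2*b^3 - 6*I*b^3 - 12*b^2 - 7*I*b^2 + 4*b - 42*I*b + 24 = (b + 6)*(b - 4*I)*(b + I)*(-I*b + 1)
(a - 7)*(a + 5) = a^2 - 2*a - 35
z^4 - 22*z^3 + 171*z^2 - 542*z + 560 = (z - 8)*(z - 7)*(z - 5)*(z - 2)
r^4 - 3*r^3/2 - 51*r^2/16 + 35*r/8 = r*(r - 2)*(r - 5/4)*(r + 7/4)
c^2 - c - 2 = (c - 2)*(c + 1)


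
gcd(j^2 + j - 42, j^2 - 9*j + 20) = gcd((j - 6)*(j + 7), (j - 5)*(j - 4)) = 1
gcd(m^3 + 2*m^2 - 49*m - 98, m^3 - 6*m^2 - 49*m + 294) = m^2 - 49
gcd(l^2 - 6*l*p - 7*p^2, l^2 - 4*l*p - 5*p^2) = l + p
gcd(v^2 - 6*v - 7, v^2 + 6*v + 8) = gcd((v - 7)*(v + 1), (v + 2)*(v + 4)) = 1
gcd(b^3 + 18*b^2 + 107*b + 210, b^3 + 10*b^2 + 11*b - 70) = b^2 + 12*b + 35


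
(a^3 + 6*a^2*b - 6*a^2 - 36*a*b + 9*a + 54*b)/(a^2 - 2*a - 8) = (-a^3 - 6*a^2*b + 6*a^2 + 36*a*b - 9*a - 54*b)/(-a^2 + 2*a + 8)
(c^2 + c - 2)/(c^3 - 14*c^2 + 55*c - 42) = (c + 2)/(c^2 - 13*c + 42)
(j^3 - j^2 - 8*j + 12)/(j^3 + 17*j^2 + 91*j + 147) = (j^2 - 4*j + 4)/(j^2 + 14*j + 49)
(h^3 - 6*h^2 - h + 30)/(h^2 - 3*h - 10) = h - 3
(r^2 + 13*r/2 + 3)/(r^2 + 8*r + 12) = (r + 1/2)/(r + 2)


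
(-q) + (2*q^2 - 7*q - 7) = 2*q^2 - 8*q - 7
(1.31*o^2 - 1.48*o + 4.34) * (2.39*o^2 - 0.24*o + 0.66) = 3.1309*o^4 - 3.8516*o^3 + 11.5924*o^2 - 2.0184*o + 2.8644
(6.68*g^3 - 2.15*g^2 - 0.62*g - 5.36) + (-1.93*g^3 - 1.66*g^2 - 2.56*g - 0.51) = 4.75*g^3 - 3.81*g^2 - 3.18*g - 5.87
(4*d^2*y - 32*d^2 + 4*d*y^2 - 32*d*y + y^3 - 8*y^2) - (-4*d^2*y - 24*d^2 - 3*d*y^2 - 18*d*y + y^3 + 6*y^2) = 8*d^2*y - 8*d^2 + 7*d*y^2 - 14*d*y - 14*y^2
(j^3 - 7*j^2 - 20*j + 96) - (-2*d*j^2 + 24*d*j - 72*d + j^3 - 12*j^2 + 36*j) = 2*d*j^2 - 24*d*j + 72*d + 5*j^2 - 56*j + 96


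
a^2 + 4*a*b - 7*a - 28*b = (a - 7)*(a + 4*b)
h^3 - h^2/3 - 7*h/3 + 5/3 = (h - 1)^2*(h + 5/3)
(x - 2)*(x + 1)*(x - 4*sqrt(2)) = x^3 - 4*sqrt(2)*x^2 - x^2 - 2*x + 4*sqrt(2)*x + 8*sqrt(2)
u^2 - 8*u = u*(u - 8)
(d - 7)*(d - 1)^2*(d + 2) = d^4 - 7*d^3 - 3*d^2 + 23*d - 14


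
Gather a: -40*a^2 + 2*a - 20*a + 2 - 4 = -40*a^2 - 18*a - 2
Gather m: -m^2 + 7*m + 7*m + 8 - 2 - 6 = -m^2 + 14*m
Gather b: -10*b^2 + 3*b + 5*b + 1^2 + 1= -10*b^2 + 8*b + 2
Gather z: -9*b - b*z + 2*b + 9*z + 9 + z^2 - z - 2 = -7*b + z^2 + z*(8 - b) + 7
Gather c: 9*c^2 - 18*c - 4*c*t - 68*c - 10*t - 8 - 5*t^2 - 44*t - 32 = 9*c^2 + c*(-4*t - 86) - 5*t^2 - 54*t - 40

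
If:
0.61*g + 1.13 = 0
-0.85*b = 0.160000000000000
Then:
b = -0.19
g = -1.85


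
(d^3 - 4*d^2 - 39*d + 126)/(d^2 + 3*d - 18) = d - 7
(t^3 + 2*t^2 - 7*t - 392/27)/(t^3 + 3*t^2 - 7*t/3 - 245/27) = (3*t - 8)/(3*t - 5)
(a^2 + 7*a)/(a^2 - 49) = a/(a - 7)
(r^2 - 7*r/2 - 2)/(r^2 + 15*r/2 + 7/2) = (r - 4)/(r + 7)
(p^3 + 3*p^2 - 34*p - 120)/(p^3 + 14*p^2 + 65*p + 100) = (p - 6)/(p + 5)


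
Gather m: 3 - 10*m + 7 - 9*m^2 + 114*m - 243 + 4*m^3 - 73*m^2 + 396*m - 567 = 4*m^3 - 82*m^2 + 500*m - 800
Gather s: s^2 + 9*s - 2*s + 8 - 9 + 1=s^2 + 7*s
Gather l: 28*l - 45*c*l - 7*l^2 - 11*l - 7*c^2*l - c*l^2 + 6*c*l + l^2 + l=l^2*(-c - 6) + l*(-7*c^2 - 39*c + 18)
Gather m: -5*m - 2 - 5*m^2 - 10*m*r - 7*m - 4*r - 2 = -5*m^2 + m*(-10*r - 12) - 4*r - 4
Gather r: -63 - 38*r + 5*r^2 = 5*r^2 - 38*r - 63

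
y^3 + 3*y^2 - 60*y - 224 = (y - 8)*(y + 4)*(y + 7)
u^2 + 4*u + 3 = (u + 1)*(u + 3)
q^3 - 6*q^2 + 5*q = q*(q - 5)*(q - 1)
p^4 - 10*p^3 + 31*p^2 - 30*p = p*(p - 5)*(p - 3)*(p - 2)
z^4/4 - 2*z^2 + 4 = (z/4 + 1/2)*(z - 2)^2*(z + 2)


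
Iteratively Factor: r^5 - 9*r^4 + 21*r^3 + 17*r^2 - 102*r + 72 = (r + 2)*(r^4 - 11*r^3 + 43*r^2 - 69*r + 36) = (r - 1)*(r + 2)*(r^3 - 10*r^2 + 33*r - 36) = (r - 3)*(r - 1)*(r + 2)*(r^2 - 7*r + 12) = (r - 4)*(r - 3)*(r - 1)*(r + 2)*(r - 3)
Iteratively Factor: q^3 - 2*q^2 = (q - 2)*(q^2) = q*(q - 2)*(q)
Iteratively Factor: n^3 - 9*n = (n + 3)*(n^2 - 3*n) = n*(n + 3)*(n - 3)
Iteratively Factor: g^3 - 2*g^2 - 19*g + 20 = (g - 5)*(g^2 + 3*g - 4) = (g - 5)*(g - 1)*(g + 4)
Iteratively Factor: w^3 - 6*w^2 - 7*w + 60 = (w - 4)*(w^2 - 2*w - 15) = (w - 5)*(w - 4)*(w + 3)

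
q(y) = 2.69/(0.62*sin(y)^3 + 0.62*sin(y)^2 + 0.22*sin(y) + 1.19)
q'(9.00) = 1.26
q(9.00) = 1.88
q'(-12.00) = -1.29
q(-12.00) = 1.70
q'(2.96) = 0.85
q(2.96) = 2.15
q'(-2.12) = 0.63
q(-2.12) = 2.52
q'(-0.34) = -0.03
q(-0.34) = 2.31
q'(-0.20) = -0.09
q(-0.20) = 2.31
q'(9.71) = 0.04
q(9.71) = 2.31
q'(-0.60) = -0.19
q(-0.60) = 2.34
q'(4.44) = 0.54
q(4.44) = 2.69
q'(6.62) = -1.16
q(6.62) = 1.99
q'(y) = 2.69*(-1.86*sin(y)^2*cos(y) - 1.24*sin(y)*cos(y) - 0.22*cos(y))/(0.62*sin(y)^3 + 0.62*sin(y)^2 + 0.22*sin(y) + 1.19)^2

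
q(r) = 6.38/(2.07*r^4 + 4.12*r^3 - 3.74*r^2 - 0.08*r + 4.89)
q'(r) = 6.38*(-8.28*r^3 - 12.36*r^2 + 7.48*r + 0.08)/(2.07*r^4 + 4.12*r^3 - 3.74*r^2 - 0.08*r + 4.89)^2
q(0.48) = 1.40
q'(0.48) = -0.03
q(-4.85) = 0.01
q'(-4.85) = 0.01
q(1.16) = 0.64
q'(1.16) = -1.34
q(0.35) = 1.38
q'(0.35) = 0.25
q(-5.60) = 0.01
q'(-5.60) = 0.00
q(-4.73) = 0.01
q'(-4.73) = 0.01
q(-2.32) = -0.98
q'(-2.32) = 2.93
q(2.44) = 0.06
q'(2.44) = -0.08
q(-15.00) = 0.00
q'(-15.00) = 0.00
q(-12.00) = 0.00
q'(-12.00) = 0.00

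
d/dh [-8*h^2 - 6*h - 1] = -16*h - 6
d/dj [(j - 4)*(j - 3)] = 2*j - 7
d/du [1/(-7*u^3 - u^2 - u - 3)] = (21*u^2 + 2*u + 1)/(7*u^3 + u^2 + u + 3)^2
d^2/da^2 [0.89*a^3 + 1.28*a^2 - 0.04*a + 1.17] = 5.34*a + 2.56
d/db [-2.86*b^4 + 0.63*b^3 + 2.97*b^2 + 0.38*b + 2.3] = -11.44*b^3 + 1.89*b^2 + 5.94*b + 0.38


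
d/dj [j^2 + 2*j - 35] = 2*j + 2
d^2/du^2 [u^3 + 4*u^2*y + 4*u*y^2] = 6*u + 8*y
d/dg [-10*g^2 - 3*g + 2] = -20*g - 3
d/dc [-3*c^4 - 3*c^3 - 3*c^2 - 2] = 3*c*(-4*c^2 - 3*c - 2)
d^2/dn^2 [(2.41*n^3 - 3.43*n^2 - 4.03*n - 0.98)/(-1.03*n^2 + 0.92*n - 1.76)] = (-3.5527136788005e-15*n^5 - 1.4210854715202e-14*n^4 + 19.709438*n^3 - 7.65570000000002*n^2 - 94.196688*n + 32.406144)/(1.092727*n^6 - 2.928084*n^5 + 8.216928*n^4 - 10.785344*n^3 + 14.040576*n^2 - 8.549376*n + 5.451776)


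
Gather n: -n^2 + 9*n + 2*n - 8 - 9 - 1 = -n^2 + 11*n - 18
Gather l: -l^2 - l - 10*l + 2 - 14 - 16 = -l^2 - 11*l - 28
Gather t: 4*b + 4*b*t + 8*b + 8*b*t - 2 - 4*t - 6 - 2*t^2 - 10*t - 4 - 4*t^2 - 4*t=12*b - 6*t^2 + t*(12*b - 18) - 12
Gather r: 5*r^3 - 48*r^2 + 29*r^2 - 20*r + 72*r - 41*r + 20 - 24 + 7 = 5*r^3 - 19*r^2 + 11*r + 3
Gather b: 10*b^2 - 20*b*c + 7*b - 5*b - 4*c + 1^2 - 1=10*b^2 + b*(2 - 20*c) - 4*c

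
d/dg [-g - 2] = -1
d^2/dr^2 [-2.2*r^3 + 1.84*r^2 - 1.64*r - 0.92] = 3.68 - 13.2*r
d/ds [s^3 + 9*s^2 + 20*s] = 3*s^2 + 18*s + 20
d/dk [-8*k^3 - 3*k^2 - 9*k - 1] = -24*k^2 - 6*k - 9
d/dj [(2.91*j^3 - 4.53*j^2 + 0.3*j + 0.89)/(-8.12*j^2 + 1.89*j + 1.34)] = (-23.6292*j^4 + 10.9998*j^3 + 5.5725*j^2 + 2.3132*j - 1.2801)/(65.9344*j^4 - 30.6936*j^3 - 18.1895*j^2 + 5.0652*j + 1.7956)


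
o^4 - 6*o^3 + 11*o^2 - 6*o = o*(o - 3)*(o - 2)*(o - 1)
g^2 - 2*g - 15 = (g - 5)*(g + 3)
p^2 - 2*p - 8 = (p - 4)*(p + 2)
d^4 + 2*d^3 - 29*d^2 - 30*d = d*(d - 5)*(d + 1)*(d + 6)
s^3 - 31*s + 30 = (s - 5)*(s - 1)*(s + 6)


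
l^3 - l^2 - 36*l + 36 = (l - 6)*(l - 1)*(l + 6)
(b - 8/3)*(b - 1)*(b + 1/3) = b^3 - 10*b^2/3 + 13*b/9 + 8/9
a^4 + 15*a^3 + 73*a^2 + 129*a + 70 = (a + 1)*(a + 2)*(a + 5)*(a + 7)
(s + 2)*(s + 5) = s^2 + 7*s + 10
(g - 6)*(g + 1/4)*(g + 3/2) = g^3 - 17*g^2/4 - 81*g/8 - 9/4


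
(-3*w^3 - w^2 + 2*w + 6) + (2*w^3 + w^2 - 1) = -w^3 + 2*w + 5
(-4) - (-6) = 2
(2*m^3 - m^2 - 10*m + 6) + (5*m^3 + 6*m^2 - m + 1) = 7*m^3 + 5*m^2 - 11*m + 7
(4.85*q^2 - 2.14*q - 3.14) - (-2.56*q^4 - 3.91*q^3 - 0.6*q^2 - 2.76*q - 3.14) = 2.56*q^4 + 3.91*q^3 + 5.45*q^2 + 0.62*q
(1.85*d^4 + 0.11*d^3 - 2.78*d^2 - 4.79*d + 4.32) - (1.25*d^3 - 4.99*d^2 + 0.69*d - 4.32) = 1.85*d^4 - 1.14*d^3 + 2.21*d^2 - 5.48*d + 8.64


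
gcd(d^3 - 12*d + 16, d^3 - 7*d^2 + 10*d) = d - 2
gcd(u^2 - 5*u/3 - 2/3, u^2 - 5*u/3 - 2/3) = u^2 - 5*u/3 - 2/3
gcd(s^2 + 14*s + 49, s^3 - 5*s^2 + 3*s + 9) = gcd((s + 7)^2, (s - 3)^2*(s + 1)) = 1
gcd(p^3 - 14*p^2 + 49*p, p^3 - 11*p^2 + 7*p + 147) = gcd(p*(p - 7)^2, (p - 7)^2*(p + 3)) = p^2 - 14*p + 49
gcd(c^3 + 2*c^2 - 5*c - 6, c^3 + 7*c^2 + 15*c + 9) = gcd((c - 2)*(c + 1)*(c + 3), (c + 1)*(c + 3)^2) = c^2 + 4*c + 3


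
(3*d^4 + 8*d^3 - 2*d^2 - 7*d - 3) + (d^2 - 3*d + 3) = 3*d^4 + 8*d^3 - d^2 - 10*d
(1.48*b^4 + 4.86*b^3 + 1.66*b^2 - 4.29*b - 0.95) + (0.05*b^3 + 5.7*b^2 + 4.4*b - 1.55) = 1.48*b^4 + 4.91*b^3 + 7.36*b^2 + 0.11*b - 2.5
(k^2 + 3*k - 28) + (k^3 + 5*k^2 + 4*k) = k^3 + 6*k^2 + 7*k - 28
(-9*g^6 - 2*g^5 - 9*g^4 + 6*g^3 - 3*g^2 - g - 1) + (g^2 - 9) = -9*g^6 - 2*g^5 - 9*g^4 + 6*g^3 - 2*g^2 - g - 10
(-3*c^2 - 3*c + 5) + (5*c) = -3*c^2 + 2*c + 5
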